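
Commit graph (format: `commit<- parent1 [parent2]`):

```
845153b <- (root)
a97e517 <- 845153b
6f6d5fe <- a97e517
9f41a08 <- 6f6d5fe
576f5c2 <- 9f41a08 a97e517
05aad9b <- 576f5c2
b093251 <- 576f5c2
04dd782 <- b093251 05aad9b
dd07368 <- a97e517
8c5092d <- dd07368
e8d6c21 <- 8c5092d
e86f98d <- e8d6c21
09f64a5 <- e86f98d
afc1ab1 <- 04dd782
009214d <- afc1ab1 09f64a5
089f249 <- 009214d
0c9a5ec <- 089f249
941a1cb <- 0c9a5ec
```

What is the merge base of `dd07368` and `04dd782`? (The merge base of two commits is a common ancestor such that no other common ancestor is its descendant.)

a97e517

Ancestors of dd07368: {845153b, a97e517, dd07368}.
Ancestors of 04dd782: {04dd782, 05aad9b, 576f5c2, 6f6d5fe, 845153b, 9f41a08, a97e517, b093251}.
Common ancestors: {845153b, a97e517}.
Among these, a97e517 is not an ancestor of any other common ancestor — it is the merge base.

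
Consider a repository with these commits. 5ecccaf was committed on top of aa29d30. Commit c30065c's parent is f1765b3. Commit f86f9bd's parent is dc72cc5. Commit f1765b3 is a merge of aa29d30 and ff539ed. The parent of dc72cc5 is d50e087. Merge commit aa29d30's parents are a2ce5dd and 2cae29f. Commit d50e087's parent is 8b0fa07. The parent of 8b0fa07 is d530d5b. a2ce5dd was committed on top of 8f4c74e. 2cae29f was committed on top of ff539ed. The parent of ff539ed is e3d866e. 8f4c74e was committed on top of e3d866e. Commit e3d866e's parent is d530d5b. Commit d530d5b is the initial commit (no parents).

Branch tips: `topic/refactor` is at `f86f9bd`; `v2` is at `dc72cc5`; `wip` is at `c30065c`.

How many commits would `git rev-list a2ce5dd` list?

4

Walking parent pointers from a2ce5dd: reachable set = {8f4c74e, a2ce5dd, d530d5b, e3d866e}.
That is 4 commits.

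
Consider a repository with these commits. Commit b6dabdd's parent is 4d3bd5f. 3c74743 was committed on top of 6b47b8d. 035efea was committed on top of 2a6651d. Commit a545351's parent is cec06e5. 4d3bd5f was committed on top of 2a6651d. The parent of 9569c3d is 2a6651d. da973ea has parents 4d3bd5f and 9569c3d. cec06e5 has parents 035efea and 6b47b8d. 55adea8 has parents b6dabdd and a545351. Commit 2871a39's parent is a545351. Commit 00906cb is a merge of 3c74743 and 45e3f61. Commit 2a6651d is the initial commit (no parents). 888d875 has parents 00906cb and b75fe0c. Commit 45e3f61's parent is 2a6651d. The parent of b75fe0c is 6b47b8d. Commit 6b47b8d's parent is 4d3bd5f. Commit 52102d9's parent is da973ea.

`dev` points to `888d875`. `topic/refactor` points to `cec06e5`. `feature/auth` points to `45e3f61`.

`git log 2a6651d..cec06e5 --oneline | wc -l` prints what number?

Reachable from cec06e5: {035efea, 2a6651d, 4d3bd5f, 6b47b8d, cec06e5}.
Reachable from 2a6651d: {2a6651d}.
In cec06e5's history but not 2a6651d's: {035efea, 4d3bd5f, 6b47b8d, cec06e5} — 4 commits.

4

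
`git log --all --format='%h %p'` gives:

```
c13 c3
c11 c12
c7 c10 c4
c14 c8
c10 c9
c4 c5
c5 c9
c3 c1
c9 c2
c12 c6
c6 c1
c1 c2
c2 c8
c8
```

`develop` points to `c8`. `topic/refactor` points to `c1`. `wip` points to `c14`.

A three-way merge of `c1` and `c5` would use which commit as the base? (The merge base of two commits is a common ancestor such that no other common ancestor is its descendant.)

c2

Ancestors of c1: {c1, c2, c8}.
Ancestors of c5: {c2, c5, c8, c9}.
Common ancestors: {c2, c8}.
Among these, c2 is not an ancestor of any other common ancestor — it is the merge base.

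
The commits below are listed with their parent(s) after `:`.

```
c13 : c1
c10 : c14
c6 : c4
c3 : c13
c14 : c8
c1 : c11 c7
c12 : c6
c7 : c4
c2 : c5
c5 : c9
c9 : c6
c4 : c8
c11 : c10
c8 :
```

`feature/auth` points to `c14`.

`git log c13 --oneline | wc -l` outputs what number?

Walking parent pointers from c13: reachable set = {c1, c10, c11, c13, c14, c4, c7, c8}.
That is 8 commits.

8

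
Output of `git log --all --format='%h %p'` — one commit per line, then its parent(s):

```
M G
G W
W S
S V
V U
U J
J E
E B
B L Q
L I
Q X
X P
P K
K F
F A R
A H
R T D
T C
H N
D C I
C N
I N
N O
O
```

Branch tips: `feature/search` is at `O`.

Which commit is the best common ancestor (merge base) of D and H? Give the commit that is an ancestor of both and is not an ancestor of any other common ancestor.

Ancestors of D: {C, D, I, N, O}.
Ancestors of H: {H, N, O}.
Common ancestors: {N, O}.
Among these, N is not an ancestor of any other common ancestor — it is the merge base.

N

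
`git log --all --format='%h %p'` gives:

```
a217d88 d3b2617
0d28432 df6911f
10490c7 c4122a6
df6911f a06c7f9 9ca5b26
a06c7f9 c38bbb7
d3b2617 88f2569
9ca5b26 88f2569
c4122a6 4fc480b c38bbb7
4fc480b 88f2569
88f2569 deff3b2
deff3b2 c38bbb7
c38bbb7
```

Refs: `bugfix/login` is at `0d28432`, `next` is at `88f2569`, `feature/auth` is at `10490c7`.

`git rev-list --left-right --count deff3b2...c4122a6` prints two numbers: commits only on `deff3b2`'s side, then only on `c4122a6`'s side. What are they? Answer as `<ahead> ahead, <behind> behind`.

Reachable from deff3b2: {c38bbb7, deff3b2}.
Reachable from c4122a6: {4fc480b, 88f2569, c38bbb7, c4122a6, deff3b2}.
Only in deff3b2's history (ahead): {} — 0.
Only in c4122a6's history (behind): {4fc480b, 88f2569, c4122a6} — 3.

0 ahead, 3 behind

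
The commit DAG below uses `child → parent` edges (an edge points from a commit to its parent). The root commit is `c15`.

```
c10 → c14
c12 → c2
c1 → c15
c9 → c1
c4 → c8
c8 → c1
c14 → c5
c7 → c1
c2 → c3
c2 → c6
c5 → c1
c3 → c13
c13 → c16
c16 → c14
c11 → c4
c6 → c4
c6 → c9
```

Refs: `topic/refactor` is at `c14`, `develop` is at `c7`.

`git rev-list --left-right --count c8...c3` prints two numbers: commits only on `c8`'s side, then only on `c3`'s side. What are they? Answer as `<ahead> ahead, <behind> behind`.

Reachable from c8: {c1, c15, c8}.
Reachable from c3: {c1, c13, c14, c15, c16, c3, c5}.
Only in c8's history (ahead): {c8} — 1.
Only in c3's history (behind): {c13, c14, c16, c3, c5} — 5.

1 ahead, 5 behind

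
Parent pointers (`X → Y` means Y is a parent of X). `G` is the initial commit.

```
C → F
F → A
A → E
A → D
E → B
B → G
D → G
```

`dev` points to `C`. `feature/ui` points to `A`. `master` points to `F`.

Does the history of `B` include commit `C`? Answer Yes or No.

Ancestors of B: {B, G}.
C is not in that set, so it is not an ancestor of B.

No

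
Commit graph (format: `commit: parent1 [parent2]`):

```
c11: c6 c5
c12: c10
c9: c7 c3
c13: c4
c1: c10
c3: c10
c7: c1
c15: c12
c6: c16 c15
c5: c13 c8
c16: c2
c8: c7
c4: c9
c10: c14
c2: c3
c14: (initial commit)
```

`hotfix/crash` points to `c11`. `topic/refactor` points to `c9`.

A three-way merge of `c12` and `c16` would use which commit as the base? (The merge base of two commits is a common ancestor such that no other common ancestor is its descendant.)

c10

Ancestors of c12: {c10, c12, c14}.
Ancestors of c16: {c10, c14, c16, c2, c3}.
Common ancestors: {c10, c14}.
Among these, c10 is not an ancestor of any other common ancestor — it is the merge base.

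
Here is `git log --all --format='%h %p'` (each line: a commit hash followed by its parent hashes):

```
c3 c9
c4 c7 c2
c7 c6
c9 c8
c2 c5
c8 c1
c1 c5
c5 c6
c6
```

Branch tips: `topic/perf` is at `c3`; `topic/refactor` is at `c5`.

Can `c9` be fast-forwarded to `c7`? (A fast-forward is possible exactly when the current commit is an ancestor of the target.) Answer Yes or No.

A fast-forward from c9 to c7 is possible iff c9 is an ancestor of c7.
Ancestors of c7: {c6, c7}.
c9 is not among them, so fast-forward is not possible.

No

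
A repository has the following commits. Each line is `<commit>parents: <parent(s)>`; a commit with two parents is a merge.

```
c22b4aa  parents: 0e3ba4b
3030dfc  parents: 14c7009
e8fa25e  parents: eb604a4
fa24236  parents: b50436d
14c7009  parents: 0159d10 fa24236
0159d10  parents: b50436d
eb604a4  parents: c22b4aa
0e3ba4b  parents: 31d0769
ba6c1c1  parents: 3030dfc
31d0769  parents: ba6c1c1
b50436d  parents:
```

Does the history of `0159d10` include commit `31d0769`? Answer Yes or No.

No

Ancestors of 0159d10: {0159d10, b50436d}.
31d0769 is not in that set, so it is not an ancestor of 0159d10.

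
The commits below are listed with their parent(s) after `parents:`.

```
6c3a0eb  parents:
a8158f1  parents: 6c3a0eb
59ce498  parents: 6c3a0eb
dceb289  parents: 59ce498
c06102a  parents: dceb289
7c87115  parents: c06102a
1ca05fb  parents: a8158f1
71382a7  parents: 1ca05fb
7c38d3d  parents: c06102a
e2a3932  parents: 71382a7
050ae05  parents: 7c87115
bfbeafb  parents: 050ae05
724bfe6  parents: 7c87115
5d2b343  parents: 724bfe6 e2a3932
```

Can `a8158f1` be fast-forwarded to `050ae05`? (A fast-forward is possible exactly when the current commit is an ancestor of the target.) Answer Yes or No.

No

A fast-forward from a8158f1 to 050ae05 is possible iff a8158f1 is an ancestor of 050ae05.
Ancestors of 050ae05: {050ae05, 59ce498, 6c3a0eb, 7c87115, c06102a, dceb289}.
a8158f1 is not among them, so fast-forward is not possible.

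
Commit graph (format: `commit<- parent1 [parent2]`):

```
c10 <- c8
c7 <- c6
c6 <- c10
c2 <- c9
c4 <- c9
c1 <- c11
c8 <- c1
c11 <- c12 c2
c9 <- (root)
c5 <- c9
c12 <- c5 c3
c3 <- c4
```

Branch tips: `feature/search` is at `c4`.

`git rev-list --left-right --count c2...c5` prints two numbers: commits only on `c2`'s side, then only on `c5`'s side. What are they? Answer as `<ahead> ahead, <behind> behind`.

Reachable from c2: {c2, c9}.
Reachable from c5: {c5, c9}.
Only in c2's history (ahead): {c2} — 1.
Only in c5's history (behind): {c5} — 1.

1 ahead, 1 behind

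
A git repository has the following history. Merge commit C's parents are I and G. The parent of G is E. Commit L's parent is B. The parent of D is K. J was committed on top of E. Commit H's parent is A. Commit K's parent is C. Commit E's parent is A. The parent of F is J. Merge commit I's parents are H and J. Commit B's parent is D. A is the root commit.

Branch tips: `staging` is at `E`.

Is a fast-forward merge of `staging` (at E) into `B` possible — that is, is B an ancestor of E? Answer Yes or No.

No

A fast-forward from B to E is possible iff B is an ancestor of E.
Ancestors of E: {A, E}.
B is not among them, so fast-forward is not possible.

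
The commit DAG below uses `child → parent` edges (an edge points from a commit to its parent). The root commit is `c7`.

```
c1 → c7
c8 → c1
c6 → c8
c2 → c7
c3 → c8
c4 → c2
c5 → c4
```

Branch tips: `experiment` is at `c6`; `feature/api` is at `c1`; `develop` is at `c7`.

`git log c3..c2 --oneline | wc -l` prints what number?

Reachable from c2: {c2, c7}.
Reachable from c3: {c1, c3, c7, c8}.
In c2's history but not c3's: {c2} — 1 commit.

1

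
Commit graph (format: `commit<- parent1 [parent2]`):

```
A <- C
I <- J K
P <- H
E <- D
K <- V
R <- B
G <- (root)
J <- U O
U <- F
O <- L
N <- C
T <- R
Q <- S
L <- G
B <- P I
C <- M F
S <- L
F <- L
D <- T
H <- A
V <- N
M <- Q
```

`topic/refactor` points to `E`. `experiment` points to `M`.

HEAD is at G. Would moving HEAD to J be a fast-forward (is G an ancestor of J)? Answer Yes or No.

A fast-forward from G to J is possible iff G is an ancestor of J.
Ancestors of J: {F, G, J, L, O, U}.
G is among them, so fast-forward is possible.

Yes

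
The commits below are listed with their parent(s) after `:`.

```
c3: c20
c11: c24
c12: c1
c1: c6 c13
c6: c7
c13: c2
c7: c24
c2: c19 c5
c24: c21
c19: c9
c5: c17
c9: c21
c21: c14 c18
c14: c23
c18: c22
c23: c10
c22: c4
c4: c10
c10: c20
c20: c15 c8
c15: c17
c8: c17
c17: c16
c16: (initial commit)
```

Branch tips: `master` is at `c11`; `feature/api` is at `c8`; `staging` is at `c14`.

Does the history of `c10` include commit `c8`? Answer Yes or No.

Yes

Ancestors of c10 (commits reachable by following parents): {c10, c15, c16, c17, c20, c8}.
c8 is in that set, so it is an ancestor of c10.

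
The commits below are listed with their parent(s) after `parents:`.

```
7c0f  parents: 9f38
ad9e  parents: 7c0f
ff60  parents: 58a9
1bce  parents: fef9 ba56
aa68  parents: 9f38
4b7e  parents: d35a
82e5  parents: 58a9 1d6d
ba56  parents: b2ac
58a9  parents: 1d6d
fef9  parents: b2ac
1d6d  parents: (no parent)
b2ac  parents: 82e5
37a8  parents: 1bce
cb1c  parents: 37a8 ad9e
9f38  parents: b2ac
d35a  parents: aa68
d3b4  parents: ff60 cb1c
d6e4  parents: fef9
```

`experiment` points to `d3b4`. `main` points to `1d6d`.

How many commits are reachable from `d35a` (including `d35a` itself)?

7

Walking parent pointers from d35a: reachable set = {1d6d, 58a9, 82e5, 9f38, aa68, b2ac, d35a}.
That is 7 commits.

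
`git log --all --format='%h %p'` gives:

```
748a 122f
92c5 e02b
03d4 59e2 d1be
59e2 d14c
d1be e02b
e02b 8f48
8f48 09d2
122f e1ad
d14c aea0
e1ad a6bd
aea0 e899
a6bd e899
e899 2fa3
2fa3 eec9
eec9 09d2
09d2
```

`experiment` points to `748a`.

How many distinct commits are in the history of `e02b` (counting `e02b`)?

Walking parent pointers from e02b: reachable set = {09d2, 8f48, e02b}.
That is 3 commits.

3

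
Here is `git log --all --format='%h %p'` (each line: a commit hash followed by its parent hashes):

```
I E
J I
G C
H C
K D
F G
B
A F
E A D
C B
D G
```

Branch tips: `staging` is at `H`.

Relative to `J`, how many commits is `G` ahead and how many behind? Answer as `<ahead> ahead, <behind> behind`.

0 ahead, 6 behind

Reachable from G: {B, C, G}.
Reachable from J: {A, B, C, D, E, F, G, I, J}.
Only in G's history (ahead): {} — 0.
Only in J's history (behind): {A, D, E, F, I, J} — 6.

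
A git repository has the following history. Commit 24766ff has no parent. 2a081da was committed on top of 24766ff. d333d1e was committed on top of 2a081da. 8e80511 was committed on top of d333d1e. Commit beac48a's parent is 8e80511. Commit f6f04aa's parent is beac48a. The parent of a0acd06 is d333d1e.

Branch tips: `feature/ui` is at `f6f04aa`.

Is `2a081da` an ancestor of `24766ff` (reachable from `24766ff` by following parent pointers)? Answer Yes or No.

No

Ancestors of 24766ff: {24766ff}.
2a081da is not in that set, so it is not an ancestor of 24766ff.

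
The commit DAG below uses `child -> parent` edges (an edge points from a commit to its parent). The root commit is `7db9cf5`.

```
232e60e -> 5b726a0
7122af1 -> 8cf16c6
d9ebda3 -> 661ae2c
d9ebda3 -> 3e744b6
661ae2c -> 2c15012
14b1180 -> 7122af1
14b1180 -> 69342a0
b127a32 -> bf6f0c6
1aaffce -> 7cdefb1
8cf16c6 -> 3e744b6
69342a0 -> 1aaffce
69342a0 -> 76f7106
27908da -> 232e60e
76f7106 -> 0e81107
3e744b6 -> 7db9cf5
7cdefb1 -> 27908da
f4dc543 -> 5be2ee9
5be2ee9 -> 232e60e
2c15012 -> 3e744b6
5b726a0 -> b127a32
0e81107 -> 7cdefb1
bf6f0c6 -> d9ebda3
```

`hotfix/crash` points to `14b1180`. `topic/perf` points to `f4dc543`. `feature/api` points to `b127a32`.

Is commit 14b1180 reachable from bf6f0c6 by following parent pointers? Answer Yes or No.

No

Ancestors of bf6f0c6: {2c15012, 3e744b6, 661ae2c, 7db9cf5, bf6f0c6, d9ebda3}.
14b1180 is not in that set, so it is not an ancestor of bf6f0c6.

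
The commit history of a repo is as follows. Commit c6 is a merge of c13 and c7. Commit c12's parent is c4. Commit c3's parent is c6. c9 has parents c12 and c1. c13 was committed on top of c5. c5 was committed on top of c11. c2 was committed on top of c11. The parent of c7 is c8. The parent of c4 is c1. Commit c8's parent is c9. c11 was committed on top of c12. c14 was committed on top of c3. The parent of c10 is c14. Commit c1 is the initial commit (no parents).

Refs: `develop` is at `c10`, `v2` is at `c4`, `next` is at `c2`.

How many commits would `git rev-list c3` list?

11

Walking parent pointers from c3: reachable set = {c1, c11, c12, c13, c3, c4, c5, c6, c7, c8, c9}.
That is 11 commits.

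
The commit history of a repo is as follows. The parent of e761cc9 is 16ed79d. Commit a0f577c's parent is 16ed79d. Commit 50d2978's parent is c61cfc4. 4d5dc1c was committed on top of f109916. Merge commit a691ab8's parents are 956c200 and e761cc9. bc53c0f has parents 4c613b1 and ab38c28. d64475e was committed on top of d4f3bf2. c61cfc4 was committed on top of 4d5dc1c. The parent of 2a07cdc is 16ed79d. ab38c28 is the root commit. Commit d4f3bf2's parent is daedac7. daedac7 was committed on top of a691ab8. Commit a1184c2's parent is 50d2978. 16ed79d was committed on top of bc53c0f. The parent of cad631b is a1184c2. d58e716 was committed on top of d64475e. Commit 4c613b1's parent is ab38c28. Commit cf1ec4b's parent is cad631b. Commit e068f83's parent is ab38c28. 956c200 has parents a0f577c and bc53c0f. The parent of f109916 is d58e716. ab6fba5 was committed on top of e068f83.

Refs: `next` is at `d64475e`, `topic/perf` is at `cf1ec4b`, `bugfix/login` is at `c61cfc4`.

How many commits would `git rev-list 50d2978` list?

Walking parent pointers from 50d2978: reachable set = {16ed79d, 4c613b1, 4d5dc1c, 50d2978, 956c200, a0f577c, a691ab8, ab38c28, bc53c0f, c61cfc4, d4f3bf2, d58e716, d64475e, daedac7, e761cc9, f109916}.
That is 16 commits.

16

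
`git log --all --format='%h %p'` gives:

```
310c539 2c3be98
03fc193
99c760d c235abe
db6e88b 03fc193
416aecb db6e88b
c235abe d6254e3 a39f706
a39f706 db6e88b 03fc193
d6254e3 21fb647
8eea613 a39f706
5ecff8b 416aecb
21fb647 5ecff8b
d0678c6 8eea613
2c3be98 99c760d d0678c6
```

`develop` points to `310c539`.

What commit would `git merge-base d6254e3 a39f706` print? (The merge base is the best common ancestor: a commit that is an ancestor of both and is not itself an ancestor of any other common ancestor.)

db6e88b

Ancestors of d6254e3: {03fc193, 21fb647, 416aecb, 5ecff8b, d6254e3, db6e88b}.
Ancestors of a39f706: {03fc193, a39f706, db6e88b}.
Common ancestors: {03fc193, db6e88b}.
Among these, db6e88b is not an ancestor of any other common ancestor — it is the merge base.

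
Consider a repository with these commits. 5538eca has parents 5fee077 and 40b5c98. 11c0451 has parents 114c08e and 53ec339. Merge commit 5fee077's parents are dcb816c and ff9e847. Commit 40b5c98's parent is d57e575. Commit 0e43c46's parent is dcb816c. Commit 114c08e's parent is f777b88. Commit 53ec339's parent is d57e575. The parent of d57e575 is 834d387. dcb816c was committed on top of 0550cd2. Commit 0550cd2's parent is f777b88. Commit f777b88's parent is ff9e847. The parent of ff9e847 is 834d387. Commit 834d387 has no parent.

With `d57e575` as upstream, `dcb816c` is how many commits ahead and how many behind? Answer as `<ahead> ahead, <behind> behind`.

4 ahead, 1 behind

Reachable from dcb816c: {0550cd2, 834d387, dcb816c, f777b88, ff9e847}.
Reachable from d57e575: {834d387, d57e575}.
Only in dcb816c's history (ahead): {0550cd2, dcb816c, f777b88, ff9e847} — 4.
Only in d57e575's history (behind): {d57e575} — 1.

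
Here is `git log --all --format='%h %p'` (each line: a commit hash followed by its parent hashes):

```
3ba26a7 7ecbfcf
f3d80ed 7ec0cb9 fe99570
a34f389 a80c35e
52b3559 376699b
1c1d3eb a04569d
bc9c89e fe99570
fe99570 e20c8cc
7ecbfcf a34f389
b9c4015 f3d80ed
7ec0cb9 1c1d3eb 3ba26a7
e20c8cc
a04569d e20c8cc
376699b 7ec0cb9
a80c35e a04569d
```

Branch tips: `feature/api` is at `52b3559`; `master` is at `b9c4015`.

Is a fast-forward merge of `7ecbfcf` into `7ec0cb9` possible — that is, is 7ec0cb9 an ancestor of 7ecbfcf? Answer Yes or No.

A fast-forward from 7ec0cb9 to 7ecbfcf is possible iff 7ec0cb9 is an ancestor of 7ecbfcf.
Ancestors of 7ecbfcf: {7ecbfcf, a04569d, a34f389, a80c35e, e20c8cc}.
7ec0cb9 is not among them, so fast-forward is not possible.

No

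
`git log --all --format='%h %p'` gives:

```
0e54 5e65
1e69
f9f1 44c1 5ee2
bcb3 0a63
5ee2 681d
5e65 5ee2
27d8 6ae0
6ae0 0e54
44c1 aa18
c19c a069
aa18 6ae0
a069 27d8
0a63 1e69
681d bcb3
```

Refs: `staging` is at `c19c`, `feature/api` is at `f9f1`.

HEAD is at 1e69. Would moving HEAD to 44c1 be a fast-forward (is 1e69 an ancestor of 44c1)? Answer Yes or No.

Yes

A fast-forward from 1e69 to 44c1 is possible iff 1e69 is an ancestor of 44c1.
Ancestors of 44c1: {0a63, 0e54, 1e69, 44c1, 5e65, 5ee2, 681d, 6ae0, aa18, bcb3}.
1e69 is among them, so fast-forward is possible.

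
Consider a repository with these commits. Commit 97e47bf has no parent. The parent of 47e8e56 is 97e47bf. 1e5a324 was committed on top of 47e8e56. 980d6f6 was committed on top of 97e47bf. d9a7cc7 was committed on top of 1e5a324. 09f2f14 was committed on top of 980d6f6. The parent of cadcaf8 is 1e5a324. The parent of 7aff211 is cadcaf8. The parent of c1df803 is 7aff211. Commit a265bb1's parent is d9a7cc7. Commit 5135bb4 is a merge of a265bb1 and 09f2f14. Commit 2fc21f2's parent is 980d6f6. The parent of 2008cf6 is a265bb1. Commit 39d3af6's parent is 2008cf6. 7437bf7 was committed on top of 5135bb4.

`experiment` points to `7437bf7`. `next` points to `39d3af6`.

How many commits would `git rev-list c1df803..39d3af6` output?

Reachable from 39d3af6: {1e5a324, 2008cf6, 39d3af6, 47e8e56, 97e47bf, a265bb1, d9a7cc7}.
Reachable from c1df803: {1e5a324, 47e8e56, 7aff211, 97e47bf, c1df803, cadcaf8}.
In 39d3af6's history but not c1df803's: {2008cf6, 39d3af6, a265bb1, d9a7cc7} — 4 commits.

4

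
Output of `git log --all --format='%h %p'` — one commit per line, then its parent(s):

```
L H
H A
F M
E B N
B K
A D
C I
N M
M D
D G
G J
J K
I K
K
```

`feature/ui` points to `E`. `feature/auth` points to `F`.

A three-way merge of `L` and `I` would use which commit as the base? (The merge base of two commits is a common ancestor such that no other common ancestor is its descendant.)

K

Ancestors of L: {A, D, G, H, J, K, L}.
Ancestors of I: {I, K}.
Common ancestors: {K}.
The only common ancestor is K, so it is the merge base.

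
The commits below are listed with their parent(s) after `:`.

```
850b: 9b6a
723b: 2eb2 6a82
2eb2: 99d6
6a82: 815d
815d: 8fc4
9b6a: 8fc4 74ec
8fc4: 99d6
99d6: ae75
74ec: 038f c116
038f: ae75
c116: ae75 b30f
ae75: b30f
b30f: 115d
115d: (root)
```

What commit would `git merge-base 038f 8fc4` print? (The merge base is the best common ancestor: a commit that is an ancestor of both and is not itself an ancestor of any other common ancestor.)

Ancestors of 038f: {038f, 115d, ae75, b30f}.
Ancestors of 8fc4: {115d, 8fc4, 99d6, ae75, b30f}.
Common ancestors: {115d, ae75, b30f}.
Among these, ae75 is not an ancestor of any other common ancestor — it is the merge base.

ae75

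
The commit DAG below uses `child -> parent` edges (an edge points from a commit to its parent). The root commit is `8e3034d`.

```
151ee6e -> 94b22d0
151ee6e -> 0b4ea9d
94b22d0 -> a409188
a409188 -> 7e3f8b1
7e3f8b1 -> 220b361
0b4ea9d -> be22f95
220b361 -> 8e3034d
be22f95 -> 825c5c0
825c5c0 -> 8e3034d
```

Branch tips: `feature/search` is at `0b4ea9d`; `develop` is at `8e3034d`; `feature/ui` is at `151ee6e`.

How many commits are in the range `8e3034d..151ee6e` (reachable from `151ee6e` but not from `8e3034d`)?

8

Reachable from 151ee6e: {0b4ea9d, 151ee6e, 220b361, 7e3f8b1, 825c5c0, 8e3034d, 94b22d0, a409188, be22f95}.
Reachable from 8e3034d: {8e3034d}.
In 151ee6e's history but not 8e3034d's: {0b4ea9d, 151ee6e, 220b361, 7e3f8b1, 825c5c0, 94b22d0, a409188, be22f95} — 8 commits.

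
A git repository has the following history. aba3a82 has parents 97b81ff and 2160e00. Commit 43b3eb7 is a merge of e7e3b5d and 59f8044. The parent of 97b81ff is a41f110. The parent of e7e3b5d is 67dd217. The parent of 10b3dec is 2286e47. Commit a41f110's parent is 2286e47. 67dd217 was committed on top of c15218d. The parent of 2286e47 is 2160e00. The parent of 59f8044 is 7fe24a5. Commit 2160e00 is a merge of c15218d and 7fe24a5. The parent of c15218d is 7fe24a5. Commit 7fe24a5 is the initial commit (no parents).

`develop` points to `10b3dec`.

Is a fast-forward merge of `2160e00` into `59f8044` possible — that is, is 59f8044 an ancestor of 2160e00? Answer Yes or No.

A fast-forward from 59f8044 to 2160e00 is possible iff 59f8044 is an ancestor of 2160e00.
Ancestors of 2160e00: {2160e00, 7fe24a5, c15218d}.
59f8044 is not among them, so fast-forward is not possible.

No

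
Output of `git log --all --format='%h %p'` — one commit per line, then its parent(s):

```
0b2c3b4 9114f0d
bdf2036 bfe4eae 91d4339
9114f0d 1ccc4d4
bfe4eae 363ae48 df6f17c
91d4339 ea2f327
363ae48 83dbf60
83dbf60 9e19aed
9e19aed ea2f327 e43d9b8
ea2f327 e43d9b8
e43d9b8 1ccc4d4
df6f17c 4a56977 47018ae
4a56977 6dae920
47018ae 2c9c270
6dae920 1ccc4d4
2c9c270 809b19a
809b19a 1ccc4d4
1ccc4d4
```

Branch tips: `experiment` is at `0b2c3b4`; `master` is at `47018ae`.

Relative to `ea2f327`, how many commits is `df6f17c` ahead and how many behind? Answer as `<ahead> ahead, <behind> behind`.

Reachable from df6f17c: {1ccc4d4, 2c9c270, 47018ae, 4a56977, 6dae920, 809b19a, df6f17c}.
Reachable from ea2f327: {1ccc4d4, e43d9b8, ea2f327}.
Only in df6f17c's history (ahead): {2c9c270, 47018ae, 4a56977, 6dae920, 809b19a, df6f17c} — 6.
Only in ea2f327's history (behind): {e43d9b8, ea2f327} — 2.

6 ahead, 2 behind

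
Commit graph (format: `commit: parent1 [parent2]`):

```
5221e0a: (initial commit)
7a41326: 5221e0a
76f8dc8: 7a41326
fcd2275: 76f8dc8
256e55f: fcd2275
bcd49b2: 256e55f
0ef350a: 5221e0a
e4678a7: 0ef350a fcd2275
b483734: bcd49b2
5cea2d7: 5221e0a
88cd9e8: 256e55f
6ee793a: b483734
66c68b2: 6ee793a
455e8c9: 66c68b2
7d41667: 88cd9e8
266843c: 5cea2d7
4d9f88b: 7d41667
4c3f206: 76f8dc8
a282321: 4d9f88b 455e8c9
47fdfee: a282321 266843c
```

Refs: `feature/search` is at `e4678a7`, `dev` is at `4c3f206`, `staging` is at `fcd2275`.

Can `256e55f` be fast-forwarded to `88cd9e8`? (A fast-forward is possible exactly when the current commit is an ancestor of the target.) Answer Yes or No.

Yes

A fast-forward from 256e55f to 88cd9e8 is possible iff 256e55f is an ancestor of 88cd9e8.
Ancestors of 88cd9e8: {256e55f, 5221e0a, 76f8dc8, 7a41326, 88cd9e8, fcd2275}.
256e55f is among them, so fast-forward is possible.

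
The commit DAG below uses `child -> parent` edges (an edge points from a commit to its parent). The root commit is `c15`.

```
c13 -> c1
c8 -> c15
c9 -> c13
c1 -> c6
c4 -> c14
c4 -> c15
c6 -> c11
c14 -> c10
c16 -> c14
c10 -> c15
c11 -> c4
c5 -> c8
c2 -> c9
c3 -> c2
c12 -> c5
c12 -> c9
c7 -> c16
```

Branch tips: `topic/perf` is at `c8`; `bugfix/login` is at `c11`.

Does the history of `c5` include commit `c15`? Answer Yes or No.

Yes

Ancestors of c5 (commits reachable by following parents): {c15, c5, c8}.
c15 is in that set, so it is an ancestor of c5.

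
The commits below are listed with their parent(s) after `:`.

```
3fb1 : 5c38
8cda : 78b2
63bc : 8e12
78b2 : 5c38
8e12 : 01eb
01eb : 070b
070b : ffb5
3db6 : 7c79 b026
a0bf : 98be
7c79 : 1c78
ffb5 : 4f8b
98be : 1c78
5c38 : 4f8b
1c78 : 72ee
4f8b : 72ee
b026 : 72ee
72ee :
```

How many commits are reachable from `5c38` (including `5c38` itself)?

Walking parent pointers from 5c38: reachable set = {4f8b, 5c38, 72ee}.
That is 3 commits.

3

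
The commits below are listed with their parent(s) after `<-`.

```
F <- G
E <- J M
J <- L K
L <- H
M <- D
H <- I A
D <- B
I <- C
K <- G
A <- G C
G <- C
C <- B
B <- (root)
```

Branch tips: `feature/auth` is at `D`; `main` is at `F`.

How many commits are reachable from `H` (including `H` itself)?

Walking parent pointers from H: reachable set = {A, B, C, G, H, I}.
That is 6 commits.

6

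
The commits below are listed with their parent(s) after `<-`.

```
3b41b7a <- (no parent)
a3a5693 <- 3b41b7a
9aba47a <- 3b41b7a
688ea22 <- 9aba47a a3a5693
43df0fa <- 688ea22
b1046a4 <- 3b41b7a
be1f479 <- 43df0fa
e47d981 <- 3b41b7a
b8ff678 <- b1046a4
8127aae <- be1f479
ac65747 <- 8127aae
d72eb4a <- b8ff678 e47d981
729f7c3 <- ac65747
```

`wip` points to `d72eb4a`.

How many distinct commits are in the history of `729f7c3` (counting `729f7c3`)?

Walking parent pointers from 729f7c3: reachable set = {3b41b7a, 43df0fa, 688ea22, 729f7c3, 8127aae, 9aba47a, a3a5693, ac65747, be1f479}.
That is 9 commits.

9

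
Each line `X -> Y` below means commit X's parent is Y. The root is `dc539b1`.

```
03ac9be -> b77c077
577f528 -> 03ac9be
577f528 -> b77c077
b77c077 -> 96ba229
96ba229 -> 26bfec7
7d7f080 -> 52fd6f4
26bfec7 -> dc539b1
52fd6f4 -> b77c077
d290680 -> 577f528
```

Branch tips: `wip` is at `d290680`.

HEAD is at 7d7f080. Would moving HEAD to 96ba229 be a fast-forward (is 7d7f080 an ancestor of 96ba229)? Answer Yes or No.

No

A fast-forward from 7d7f080 to 96ba229 is possible iff 7d7f080 is an ancestor of 96ba229.
Ancestors of 96ba229: {26bfec7, 96ba229, dc539b1}.
7d7f080 is not among them, so fast-forward is not possible.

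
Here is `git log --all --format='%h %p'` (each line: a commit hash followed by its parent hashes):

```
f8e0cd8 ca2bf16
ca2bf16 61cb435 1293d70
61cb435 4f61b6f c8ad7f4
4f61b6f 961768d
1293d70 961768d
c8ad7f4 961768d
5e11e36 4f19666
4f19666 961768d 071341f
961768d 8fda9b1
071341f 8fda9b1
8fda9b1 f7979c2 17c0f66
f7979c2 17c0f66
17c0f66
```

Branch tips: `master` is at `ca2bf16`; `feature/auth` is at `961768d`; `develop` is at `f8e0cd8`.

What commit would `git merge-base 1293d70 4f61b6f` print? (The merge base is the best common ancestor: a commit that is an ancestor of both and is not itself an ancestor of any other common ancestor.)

961768d

Ancestors of 1293d70: {1293d70, 17c0f66, 8fda9b1, 961768d, f7979c2}.
Ancestors of 4f61b6f: {17c0f66, 4f61b6f, 8fda9b1, 961768d, f7979c2}.
Common ancestors: {17c0f66, 8fda9b1, 961768d, f7979c2}.
Among these, 961768d is not an ancestor of any other common ancestor — it is the merge base.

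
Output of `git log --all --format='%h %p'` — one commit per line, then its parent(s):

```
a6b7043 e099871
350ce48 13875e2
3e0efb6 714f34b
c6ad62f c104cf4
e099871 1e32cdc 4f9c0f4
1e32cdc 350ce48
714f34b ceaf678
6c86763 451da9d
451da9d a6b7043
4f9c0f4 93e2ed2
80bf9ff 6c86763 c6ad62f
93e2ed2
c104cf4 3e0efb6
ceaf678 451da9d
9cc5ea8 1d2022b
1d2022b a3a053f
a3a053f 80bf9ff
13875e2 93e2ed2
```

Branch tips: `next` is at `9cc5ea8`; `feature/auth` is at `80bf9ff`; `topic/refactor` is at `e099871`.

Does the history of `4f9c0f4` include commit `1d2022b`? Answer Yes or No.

No

Ancestors of 4f9c0f4: {4f9c0f4, 93e2ed2}.
1d2022b is not in that set, so it is not an ancestor of 4f9c0f4.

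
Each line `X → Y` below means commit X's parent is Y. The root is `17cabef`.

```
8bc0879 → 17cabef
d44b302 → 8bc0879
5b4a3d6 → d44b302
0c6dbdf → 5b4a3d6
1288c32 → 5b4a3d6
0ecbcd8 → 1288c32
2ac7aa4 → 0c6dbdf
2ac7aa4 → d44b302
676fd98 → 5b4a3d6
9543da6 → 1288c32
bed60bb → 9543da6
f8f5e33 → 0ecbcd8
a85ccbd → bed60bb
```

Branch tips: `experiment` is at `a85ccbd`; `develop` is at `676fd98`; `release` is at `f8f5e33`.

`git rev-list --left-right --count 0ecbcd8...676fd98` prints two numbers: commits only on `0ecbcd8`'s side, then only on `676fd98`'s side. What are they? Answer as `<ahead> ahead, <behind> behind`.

Reachable from 0ecbcd8: {0ecbcd8, 1288c32, 17cabef, 5b4a3d6, 8bc0879, d44b302}.
Reachable from 676fd98: {17cabef, 5b4a3d6, 676fd98, 8bc0879, d44b302}.
Only in 0ecbcd8's history (ahead): {0ecbcd8, 1288c32} — 2.
Only in 676fd98's history (behind): {676fd98} — 1.

2 ahead, 1 behind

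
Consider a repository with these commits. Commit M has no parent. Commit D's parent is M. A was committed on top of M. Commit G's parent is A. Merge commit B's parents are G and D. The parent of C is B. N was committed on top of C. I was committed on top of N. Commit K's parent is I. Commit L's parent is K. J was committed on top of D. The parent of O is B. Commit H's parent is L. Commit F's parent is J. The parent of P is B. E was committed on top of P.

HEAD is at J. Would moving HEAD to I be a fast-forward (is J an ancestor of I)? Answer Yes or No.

No

A fast-forward from J to I is possible iff J is an ancestor of I.
Ancestors of I: {A, B, C, D, G, I, M, N}.
J is not among them, so fast-forward is not possible.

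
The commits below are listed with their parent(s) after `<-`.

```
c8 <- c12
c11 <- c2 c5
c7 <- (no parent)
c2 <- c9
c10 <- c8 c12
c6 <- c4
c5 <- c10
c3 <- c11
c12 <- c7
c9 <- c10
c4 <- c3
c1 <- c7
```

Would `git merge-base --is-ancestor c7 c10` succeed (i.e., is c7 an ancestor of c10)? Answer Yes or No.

Yes

Ancestors of c10 (commits reachable by following parents): {c10, c12, c7, c8}.
c7 is in that set, so it is an ancestor of c10.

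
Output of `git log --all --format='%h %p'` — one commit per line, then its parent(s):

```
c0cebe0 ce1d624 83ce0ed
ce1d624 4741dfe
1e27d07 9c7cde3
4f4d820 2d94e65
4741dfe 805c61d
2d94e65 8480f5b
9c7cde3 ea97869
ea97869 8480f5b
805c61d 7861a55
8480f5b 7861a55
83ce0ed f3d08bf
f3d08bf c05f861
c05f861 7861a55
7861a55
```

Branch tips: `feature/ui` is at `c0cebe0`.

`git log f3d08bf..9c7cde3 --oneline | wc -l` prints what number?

3

Reachable from 9c7cde3: {7861a55, 8480f5b, 9c7cde3, ea97869}.
Reachable from f3d08bf: {7861a55, c05f861, f3d08bf}.
In 9c7cde3's history but not f3d08bf's: {8480f5b, 9c7cde3, ea97869} — 3 commits.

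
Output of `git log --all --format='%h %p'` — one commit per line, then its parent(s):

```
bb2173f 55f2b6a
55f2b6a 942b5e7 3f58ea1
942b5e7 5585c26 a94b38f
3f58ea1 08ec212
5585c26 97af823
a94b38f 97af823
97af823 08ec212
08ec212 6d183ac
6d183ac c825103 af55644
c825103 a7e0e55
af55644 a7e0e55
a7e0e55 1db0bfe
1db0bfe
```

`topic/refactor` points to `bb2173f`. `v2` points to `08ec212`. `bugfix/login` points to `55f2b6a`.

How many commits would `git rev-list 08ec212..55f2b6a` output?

Reachable from 55f2b6a: {08ec212, 1db0bfe, 3f58ea1, 5585c26, 55f2b6a, 6d183ac, 942b5e7, 97af823, a7e0e55, a94b38f, af55644, c825103}.
Reachable from 08ec212: {08ec212, 1db0bfe, 6d183ac, a7e0e55, af55644, c825103}.
In 55f2b6a's history but not 08ec212's: {3f58ea1, 5585c26, 55f2b6a, 942b5e7, 97af823, a94b38f} — 6 commits.

6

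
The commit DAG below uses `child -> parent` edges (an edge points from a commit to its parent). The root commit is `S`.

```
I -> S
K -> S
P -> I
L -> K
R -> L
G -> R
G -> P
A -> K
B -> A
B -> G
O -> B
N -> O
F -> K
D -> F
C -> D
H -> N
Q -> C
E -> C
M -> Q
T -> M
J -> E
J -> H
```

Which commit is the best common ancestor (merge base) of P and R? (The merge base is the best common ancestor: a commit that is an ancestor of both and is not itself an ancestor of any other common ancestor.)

Ancestors of P: {I, P, S}.
Ancestors of R: {K, L, R, S}.
Common ancestors: {S}.
The only common ancestor is S, so it is the merge base.

S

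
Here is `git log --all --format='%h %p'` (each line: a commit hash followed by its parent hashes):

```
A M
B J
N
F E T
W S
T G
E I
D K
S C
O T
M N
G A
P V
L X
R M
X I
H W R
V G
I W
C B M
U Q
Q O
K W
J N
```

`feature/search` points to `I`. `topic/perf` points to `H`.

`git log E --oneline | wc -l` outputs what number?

9

Walking parent pointers from E: reachable set = {B, C, E, I, J, M, N, S, W}.
That is 9 commits.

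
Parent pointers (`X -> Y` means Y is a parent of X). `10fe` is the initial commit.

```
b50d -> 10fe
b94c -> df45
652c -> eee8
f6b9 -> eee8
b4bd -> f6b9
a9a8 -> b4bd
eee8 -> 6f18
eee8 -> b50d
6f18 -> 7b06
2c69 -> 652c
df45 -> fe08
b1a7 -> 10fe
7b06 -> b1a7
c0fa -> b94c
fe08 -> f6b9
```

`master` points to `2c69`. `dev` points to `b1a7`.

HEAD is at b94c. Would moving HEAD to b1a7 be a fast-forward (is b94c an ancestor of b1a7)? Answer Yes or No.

A fast-forward from b94c to b1a7 is possible iff b94c is an ancestor of b1a7.
Ancestors of b1a7: {10fe, b1a7}.
b94c is not among them, so fast-forward is not possible.

No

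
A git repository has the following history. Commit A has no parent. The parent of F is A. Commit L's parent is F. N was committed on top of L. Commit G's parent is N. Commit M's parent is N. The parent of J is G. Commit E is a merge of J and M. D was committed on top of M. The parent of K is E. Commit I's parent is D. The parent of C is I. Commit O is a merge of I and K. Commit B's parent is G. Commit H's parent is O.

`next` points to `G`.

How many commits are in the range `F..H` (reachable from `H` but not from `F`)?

Reachable from H: {A, D, E, F, G, H, I, J, K, L, M, N, O}.
Reachable from F: {A, F}.
In H's history but not F's: {D, E, G, H, I, J, K, L, M, N, O} — 11 commits.

11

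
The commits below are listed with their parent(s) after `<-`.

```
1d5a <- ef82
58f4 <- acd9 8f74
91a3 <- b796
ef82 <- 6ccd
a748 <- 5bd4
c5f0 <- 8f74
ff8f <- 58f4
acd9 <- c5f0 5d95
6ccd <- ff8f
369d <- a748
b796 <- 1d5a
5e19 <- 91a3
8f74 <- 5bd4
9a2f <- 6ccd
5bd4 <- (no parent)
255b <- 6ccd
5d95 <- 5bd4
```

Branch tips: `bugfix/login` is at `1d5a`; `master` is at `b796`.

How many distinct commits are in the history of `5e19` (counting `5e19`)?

Walking parent pointers from 5e19: reachable set = {1d5a, 58f4, 5bd4, 5d95, 5e19, 6ccd, 8f74, 91a3, acd9, b796, c5f0, ef82, ff8f}.
That is 13 commits.

13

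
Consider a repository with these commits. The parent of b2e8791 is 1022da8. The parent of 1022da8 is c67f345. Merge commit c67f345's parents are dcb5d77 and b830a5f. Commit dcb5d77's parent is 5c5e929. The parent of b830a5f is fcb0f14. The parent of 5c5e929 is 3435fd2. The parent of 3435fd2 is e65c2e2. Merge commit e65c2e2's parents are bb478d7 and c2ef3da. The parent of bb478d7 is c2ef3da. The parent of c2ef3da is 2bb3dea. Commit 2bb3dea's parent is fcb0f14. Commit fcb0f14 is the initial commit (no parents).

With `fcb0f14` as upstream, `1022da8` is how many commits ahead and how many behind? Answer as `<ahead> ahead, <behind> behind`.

Reachable from 1022da8: {1022da8, 2bb3dea, 3435fd2, 5c5e929, b830a5f, bb478d7, c2ef3da, c67f345, dcb5d77, e65c2e2, fcb0f14}.
Reachable from fcb0f14: {fcb0f14}.
Only in 1022da8's history (ahead): {1022da8, 2bb3dea, 3435fd2, 5c5e929, b830a5f, bb478d7, c2ef3da, c67f345, dcb5d77, e65c2e2} — 10.
Only in fcb0f14's history (behind): {} — 0.

10 ahead, 0 behind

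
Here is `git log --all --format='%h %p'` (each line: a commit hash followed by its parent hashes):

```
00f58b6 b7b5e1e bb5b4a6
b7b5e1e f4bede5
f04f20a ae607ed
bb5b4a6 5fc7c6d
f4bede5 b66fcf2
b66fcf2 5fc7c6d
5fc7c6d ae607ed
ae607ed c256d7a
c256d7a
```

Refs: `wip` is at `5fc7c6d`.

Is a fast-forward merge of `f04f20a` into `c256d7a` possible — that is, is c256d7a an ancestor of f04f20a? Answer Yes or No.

Yes

A fast-forward from c256d7a to f04f20a is possible iff c256d7a is an ancestor of f04f20a.
Ancestors of f04f20a: {ae607ed, c256d7a, f04f20a}.
c256d7a is among them, so fast-forward is possible.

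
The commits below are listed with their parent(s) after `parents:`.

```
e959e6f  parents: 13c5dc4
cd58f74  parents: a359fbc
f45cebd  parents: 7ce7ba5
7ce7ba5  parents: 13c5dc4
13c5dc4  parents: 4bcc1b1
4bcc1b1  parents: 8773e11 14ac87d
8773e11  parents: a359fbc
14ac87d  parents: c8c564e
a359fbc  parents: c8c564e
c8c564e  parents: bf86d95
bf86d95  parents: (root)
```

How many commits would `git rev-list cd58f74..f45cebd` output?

6

Reachable from f45cebd: {13c5dc4, 14ac87d, 4bcc1b1, 7ce7ba5, 8773e11, a359fbc, bf86d95, c8c564e, f45cebd}.
Reachable from cd58f74: {a359fbc, bf86d95, c8c564e, cd58f74}.
In f45cebd's history but not cd58f74's: {13c5dc4, 14ac87d, 4bcc1b1, 7ce7ba5, 8773e11, f45cebd} — 6 commits.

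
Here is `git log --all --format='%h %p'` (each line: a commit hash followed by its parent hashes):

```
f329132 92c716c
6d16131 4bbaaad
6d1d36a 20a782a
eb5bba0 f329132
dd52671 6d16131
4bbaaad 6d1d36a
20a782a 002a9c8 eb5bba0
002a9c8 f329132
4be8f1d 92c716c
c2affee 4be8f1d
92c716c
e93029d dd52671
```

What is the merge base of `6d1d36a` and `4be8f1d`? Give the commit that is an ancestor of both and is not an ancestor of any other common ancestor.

Ancestors of 6d1d36a: {002a9c8, 20a782a, 6d1d36a, 92c716c, eb5bba0, f329132}.
Ancestors of 4be8f1d: {4be8f1d, 92c716c}.
Common ancestors: {92c716c}.
The only common ancestor is 92c716c, so it is the merge base.

92c716c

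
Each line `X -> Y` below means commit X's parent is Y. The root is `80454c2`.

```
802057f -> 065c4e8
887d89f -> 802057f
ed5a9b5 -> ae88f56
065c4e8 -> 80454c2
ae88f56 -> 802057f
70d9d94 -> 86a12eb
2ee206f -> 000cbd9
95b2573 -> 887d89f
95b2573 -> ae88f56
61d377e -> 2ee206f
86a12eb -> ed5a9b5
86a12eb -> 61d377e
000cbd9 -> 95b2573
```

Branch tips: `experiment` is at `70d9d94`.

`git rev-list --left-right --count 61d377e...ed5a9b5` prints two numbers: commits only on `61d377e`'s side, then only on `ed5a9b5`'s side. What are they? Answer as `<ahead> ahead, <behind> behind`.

5 ahead, 1 behind

Reachable from 61d377e: {000cbd9, 065c4e8, 2ee206f, 61d377e, 802057f, 80454c2, 887d89f, 95b2573, ae88f56}.
Reachable from ed5a9b5: {065c4e8, 802057f, 80454c2, ae88f56, ed5a9b5}.
Only in 61d377e's history (ahead): {000cbd9, 2ee206f, 61d377e, 887d89f, 95b2573} — 5.
Only in ed5a9b5's history (behind): {ed5a9b5} — 1.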